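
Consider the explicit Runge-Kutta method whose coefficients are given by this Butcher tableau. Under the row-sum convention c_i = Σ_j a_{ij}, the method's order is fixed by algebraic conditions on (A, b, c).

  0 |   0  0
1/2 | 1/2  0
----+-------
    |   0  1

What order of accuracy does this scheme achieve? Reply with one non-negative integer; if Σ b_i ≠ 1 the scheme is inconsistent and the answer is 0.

b = (0, 1)
c = (0, 1/2)
Σ b_i: 1·1 = 1 ✓
b·c: 1·1/2 = 1/2 ✓; 2 stages ⇒ order 2.

2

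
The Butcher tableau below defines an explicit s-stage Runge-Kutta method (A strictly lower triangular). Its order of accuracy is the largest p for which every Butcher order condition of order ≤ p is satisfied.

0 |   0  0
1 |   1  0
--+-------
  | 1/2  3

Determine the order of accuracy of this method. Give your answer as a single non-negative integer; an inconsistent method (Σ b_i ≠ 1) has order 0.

b = (1/2, 3)
c = (0, 1)
Σ b_i: 1/2·1 + 3·1 = 7/2 ≠ 1 ⇒ order 0.

0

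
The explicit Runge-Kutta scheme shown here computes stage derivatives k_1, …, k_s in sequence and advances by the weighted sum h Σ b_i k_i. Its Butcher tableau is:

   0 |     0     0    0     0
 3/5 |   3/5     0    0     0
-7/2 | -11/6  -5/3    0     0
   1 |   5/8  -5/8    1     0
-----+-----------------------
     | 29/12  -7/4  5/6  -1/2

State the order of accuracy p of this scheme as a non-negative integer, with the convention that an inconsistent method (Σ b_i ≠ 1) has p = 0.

b = (29/12, -7/4, 5/6, -1/2)
c = (0, 3/5, -7/2, 1)
Ac = (0, 0, -1, -31/8)
Σ b_i: 29/12·1 + (-7/4)·1 + 5/6·1 + (-1/2)·1 = 1 ✓
b·c: (-7/4)·3/5 + 5/6·(-7/2) + (-1/2)·1 = -67/15 ≠ 1/2 ⇒ order 1.

1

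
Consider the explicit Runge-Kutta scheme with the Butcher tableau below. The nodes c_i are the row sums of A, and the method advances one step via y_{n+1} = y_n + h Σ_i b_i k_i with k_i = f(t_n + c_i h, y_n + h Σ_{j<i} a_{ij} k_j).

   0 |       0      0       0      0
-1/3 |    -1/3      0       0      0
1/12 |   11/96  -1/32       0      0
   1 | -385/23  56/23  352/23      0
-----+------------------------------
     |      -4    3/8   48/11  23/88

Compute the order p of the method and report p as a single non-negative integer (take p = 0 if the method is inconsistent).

b = (-4, 3/8, 48/11, 23/88)
c = (0, -1/3, 1/12, 1)
Ac = (0, 0, 1/96, 32/69)
Σ b_i: (-4)·1 + 3/8·1 + 48/11·1 + 23/88·1 = 1 ✓
b·c: 3/8·(-1/3) + 48/11·1/12 + 23/88·1 = 1/2 ✓
b·c²: 3/8·1/9 + 48/11·1/144 + 23/88·1 = 1/3 ✓
b·Ac: 48/11·1/96 + 23/88·32/69 = 1/6 ✓
b·c³: 3/8·(-1/27) + 48/11·1/1728 + 23/88·1 = 1/4 ✓
b·(c∘Ac): 48/11·1/1152 + 23/88·32/69 = 1/8 ✓
b·Ac²: 48/11·(-1/288) + 23/88·26/69 = 1/12 ✓
b·A²c: 23/88·11/69 = 1/24 ✓; 4 stages ⇒ order 4.

4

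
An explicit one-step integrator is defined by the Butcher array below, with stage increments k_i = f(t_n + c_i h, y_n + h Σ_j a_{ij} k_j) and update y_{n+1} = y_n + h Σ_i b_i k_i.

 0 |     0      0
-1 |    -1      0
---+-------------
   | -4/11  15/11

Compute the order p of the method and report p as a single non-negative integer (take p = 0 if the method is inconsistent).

1

b = (-4/11, 15/11)
c = (0, -1)
Σ b_i: (-4/11)·1 + 15/11·1 = 1 ✓
b·c: 15/11·(-1) = -15/11 ≠ 1/2 ⇒ order 1.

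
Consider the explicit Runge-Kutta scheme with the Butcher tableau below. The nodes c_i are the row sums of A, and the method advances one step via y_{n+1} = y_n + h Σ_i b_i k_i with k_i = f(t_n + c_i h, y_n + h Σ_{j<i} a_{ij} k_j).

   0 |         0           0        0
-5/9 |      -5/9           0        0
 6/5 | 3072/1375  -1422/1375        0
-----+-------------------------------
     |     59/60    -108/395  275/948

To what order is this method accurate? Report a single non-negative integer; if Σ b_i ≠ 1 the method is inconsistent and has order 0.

3

b = (59/60, -108/395, 275/948)
c = (0, -5/9, 6/5)
Ac = (0, 0, 158/275)
Σ b_i: 59/60·1 + (-108/395)·1 + 275/948·1 = 1 ✓
b·c: (-108/395)·(-5/9) + 275/948·6/5 = 1/2 ✓
b·c²: (-108/395)·25/81 + 275/948·36/25 = 1/3 ✓
b·Ac: 275/948·158/275 = 1/6 ✓; 3 stages ⇒ order 3.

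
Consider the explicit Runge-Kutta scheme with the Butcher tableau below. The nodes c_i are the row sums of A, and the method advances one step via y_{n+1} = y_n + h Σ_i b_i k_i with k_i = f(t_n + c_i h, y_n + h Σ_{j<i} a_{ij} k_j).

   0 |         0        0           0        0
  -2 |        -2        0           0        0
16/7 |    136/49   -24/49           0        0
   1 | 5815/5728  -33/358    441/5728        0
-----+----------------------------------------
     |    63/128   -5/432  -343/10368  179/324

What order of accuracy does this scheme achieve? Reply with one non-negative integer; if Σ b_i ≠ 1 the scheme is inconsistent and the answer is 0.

4

b = (63/128, -5/432, -343/10368, 179/324)
c = (0, -2, 16/7, 1)
Ac = (0, 0, 48/49, 129/358)
Σ b_i: 63/128·1 + (-5/432)·1 + (-343/10368)·1 + 179/324·1 = 1 ✓
b·c: (-5/432)·(-2) + (-343/10368)·16/7 + 179/324·1 = 1/2 ✓
b·c²: (-5/432)·4 + (-343/10368)·256/49 + 179/324·1 = 1/3 ✓
b·Ac: (-343/10368)·48/49 + 179/324·129/358 = 1/6 ✓
b·c³: (-5/432)·(-8) + (-343/10368)·4096/343 + 179/324·1 = 1/4 ✓
b·(c∘Ac): (-343/10368)·768/343 + 179/324·129/358 = 1/8 ✓
b·Ac²: (-343/10368)·(-96/49) + 179/324·6/179 = 1/12 ✓
b·A²c: 179/324·27/358 = 1/24 ✓; 4 stages ⇒ order 4.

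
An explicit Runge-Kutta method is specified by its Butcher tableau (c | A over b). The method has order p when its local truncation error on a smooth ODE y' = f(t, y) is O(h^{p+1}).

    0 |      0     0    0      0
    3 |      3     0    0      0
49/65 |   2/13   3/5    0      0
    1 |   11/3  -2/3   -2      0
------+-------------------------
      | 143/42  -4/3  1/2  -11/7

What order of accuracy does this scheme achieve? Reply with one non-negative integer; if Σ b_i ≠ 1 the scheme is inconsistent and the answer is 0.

1

b = (143/42, -4/3, 1/2, -11/7)
c = (0, 3, 49/65, 1)
Ac = (0, 0, 9/5, -228/65)
Σ b_i: 143/42·1 + (-4/3)·1 + 1/2·1 + (-11/7)·1 = 1 ✓
b·c: (-4/3)·3 + 1/2·49/65 + (-11/7)·1 = -4727/910 ≠ 1/2 ⇒ order 1.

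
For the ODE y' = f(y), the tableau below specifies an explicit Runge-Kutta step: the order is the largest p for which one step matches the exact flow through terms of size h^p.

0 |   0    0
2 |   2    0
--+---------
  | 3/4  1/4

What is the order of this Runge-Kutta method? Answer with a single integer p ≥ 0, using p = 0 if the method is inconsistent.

2

b = (3/4, 1/4)
c = (0, 2)
Σ b_i: 3/4·1 + 1/4·1 = 1 ✓
b·c: 1/4·2 = 1/2 ✓; 2 stages ⇒ order 2.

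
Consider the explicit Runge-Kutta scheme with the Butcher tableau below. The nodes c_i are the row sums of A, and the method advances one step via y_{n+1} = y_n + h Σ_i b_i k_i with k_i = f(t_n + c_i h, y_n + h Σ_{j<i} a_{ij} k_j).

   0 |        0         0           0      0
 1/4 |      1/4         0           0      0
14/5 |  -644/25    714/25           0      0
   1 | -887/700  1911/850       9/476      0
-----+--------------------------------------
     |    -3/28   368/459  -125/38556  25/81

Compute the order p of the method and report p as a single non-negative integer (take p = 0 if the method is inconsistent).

b = (-3/28, 368/459, -125/38556, 25/81)
c = (0, 1/4, 14/5, 1)
Ac = (0, 0, 357/50, 123/200)
Σ b_i: (-3/28)·1 + 368/459·1 + (-125/38556)·1 + 25/81·1 = 1 ✓
b·c: 368/459·1/4 + (-125/38556)·14/5 + 25/81·1 = 1/2 ✓
b·c²: 368/459·1/16 + (-125/38556)·196/25 + 25/81·1 = 1/3 ✓
b·Ac: (-125/38556)·357/50 + 25/81·123/200 = 1/6 ✓
b·c³: 368/459·1/64 + (-125/38556)·2744/125 + 25/81·1 = 1/4 ✓
b·(c∘Ac): (-125/38556)·2499/125 + 25/81·123/200 = 1/8 ✓
b·Ac²: (-125/38556)·357/200 + 25/81·231/800 = 1/12 ✓
b·A²c: 25/81·27/200 = 1/24 ✓; 4 stages ⇒ order 4.

4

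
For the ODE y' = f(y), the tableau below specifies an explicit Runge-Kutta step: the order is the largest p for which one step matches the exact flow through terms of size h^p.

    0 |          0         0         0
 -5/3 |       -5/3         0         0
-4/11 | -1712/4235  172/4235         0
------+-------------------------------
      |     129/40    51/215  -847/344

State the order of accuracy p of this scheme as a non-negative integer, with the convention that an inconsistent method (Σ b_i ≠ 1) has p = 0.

3

b = (129/40, 51/215, -847/344)
c = (0, -5/3, -4/11)
Ac = (0, 0, -172/2541)
Σ b_i: 129/40·1 + 51/215·1 + (-847/344)·1 = 1 ✓
b·c: 51/215·(-5/3) + (-847/344)·(-4/11) = 1/2 ✓
b·c²: 51/215·25/9 + (-847/344)·16/121 = 1/3 ✓
b·Ac: (-847/344)·(-172/2541) = 1/6 ✓; 3 stages ⇒ order 3.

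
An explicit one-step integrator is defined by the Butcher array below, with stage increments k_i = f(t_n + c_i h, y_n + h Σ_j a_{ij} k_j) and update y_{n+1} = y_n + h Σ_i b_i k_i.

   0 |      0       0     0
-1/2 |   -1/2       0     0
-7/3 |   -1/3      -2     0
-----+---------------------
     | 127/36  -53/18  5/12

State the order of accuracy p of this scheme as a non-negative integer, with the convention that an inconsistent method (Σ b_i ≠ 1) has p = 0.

2

b = (127/36, -53/18, 5/12)
c = (0, -1/2, -7/3)
Ac = (0, 0, 1)
Σ b_i: 127/36·1 + (-53/18)·1 + 5/12·1 = 1 ✓
b·c: (-53/18)·(-1/2) + 5/12·(-7/3) = 1/2 ✓
b·c²: (-53/18)·1/4 + 5/12·49/9 = 331/216 ≠ 1/3 ⇒ order 2.
b·Ac: 5/12·1 = 5/12 ≠ 1/6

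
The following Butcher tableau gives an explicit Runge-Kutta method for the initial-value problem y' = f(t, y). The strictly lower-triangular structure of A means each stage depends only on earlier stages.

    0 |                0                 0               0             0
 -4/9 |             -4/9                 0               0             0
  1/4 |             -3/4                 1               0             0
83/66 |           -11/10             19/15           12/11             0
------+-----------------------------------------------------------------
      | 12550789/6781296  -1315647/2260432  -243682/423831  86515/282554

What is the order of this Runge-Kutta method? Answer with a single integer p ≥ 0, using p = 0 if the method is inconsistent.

3

b = (12550789/6781296, -1315647/2260432, -243682/423831, 86515/282554)
c = (0, -4/9, 1/4, 83/66)
Ac = (0, 0, -4/9, -431/1485)
Σ b_i: 12550789/6781296·1 + (-1315647/2260432)·1 + (-243682/423831)·1 + 86515/282554·1 = 1 ✓
b·c: (-1315647/2260432)·(-4/9) + (-243682/423831)·1/4 + 86515/282554·83/66 = 1/2 ✓
b·c²: (-1315647/2260432)·16/81 + (-243682/423831)·1/16 + 86515/282554·6889/4356 = 1/3 ✓
b·Ac: (-243682/423831)·(-4/9) + 86515/282554·(-431/1485) = 1/6 ✓
b·c³: (-1315647/2260432)·(-64/729) + (-243682/423831)·1/64 + 86515/282554·571787/287496 = 238418647/366189984 ≠ 1/4 ⇒ order 3.
b·(c∘Ac): (-243682/423831)·(-1/9) + 86515/282554·(-35773/98010) = -2191355/45773748 ≠ 1/8
b·Ac²: (-243682/423831)·16/81 + 86515/282554·17021/53460 = -490807/30515832 ≠ 1/12
b·A²c: 86515/282554·(-16/33) = -62920/423831 ≠ 1/24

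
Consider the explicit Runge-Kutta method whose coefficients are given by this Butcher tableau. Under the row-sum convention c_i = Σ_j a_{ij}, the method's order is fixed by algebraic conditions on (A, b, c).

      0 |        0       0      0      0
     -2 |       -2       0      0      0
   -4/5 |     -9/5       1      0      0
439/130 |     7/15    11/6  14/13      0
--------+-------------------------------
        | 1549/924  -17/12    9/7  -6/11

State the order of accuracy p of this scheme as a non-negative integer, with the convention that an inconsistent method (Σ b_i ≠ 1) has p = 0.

1

b = (1549/924, -17/12, 9/7, -6/11)
c = (0, -2, -4/5, 439/130)
Ac = (0, 0, -2, -883/195)
Σ b_i: 1549/924·1 + (-17/12)·1 + 9/7·1 + (-6/11)·1 = 1 ✓
b·c: (-17/12)·(-2) + 9/7·(-4/5) + (-6/11)·439/130 = -1117/30030 ≠ 1/2 ⇒ order 1.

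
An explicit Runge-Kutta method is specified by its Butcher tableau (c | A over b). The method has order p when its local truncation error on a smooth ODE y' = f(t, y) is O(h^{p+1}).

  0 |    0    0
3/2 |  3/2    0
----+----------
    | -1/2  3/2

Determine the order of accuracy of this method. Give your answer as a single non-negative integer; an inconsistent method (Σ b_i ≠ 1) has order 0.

b = (-1/2, 3/2)
c = (0, 3/2)
Σ b_i: (-1/2)·1 + 3/2·1 = 1 ✓
b·c: 3/2·3/2 = 9/4 ≠ 1/2 ⇒ order 1.

1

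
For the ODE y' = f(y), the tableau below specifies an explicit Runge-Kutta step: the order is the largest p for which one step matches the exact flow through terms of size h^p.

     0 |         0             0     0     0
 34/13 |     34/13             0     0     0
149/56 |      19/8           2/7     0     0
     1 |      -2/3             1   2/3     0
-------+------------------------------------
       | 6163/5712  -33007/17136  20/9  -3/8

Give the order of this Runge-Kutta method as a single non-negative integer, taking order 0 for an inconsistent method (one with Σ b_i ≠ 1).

b = (6163/5712, -33007/17136, 20/9, -3/8)
c = (0, 34/13, 149/56, 1)
Ac = (0, 0, 68/91, 4793/1092)
Σ b_i: 6163/5712·1 + (-33007/17136)·1 + 20/9·1 + (-3/8)·1 = 1 ✓
b·c: (-33007/17136)·34/13 + 20/9·149/56 + (-3/8)·1 = 1/2 ✓
b·c²: (-33007/17136)·1156/169 + 20/9·22201/3136 + (-3/8)·1 = 66701/30576 ≠ 1/3 ⇒ order 2.
b·Ac: 20/9·68/91 + (-3/8)·4793/1092 = 383/26208 ≠ 1/6

2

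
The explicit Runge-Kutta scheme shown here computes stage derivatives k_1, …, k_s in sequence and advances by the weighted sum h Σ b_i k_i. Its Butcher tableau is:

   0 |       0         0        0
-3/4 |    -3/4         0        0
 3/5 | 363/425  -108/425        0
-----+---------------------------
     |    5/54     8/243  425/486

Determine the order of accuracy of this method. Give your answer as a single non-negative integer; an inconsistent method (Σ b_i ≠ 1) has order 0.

b = (5/54, 8/243, 425/486)
c = (0, -3/4, 3/5)
Ac = (0, 0, 81/425)
Σ b_i: 5/54·1 + 8/243·1 + 425/486·1 = 1 ✓
b·c: 8/243·(-3/4) + 425/486·3/5 = 1/2 ✓
b·c²: 8/243·9/16 + 425/486·9/25 = 1/3 ✓
b·Ac: 425/486·81/425 = 1/6 ✓; 3 stages ⇒ order 3.

3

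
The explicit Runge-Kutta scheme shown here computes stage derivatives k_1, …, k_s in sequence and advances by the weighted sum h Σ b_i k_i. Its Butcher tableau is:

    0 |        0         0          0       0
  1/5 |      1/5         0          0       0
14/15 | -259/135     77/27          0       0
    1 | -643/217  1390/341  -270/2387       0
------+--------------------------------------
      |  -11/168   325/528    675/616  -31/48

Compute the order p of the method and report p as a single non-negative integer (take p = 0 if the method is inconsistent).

4

b = (-11/168, 325/528, 675/616, -31/48)
c = (0, 1/5, 14/15, 1)
Ac = (0, 0, 77/135, 22/31)
Σ b_i: (-11/168)·1 + 325/528·1 + 675/616·1 + (-31/48)·1 = 1 ✓
b·c: 325/528·1/5 + 675/616·14/15 + (-31/48)·1 = 1/2 ✓
b·c²: 325/528·1/25 + 675/616·196/225 + (-31/48)·1 = 1/3 ✓
b·Ac: 675/616·77/135 + (-31/48)·22/31 = 1/6 ✓
b·c³: 325/528·1/125 + 675/616·2744/3375 + (-31/48)·1 = 1/4 ✓
b·(c∘Ac): 675/616·1078/2025 + (-31/48)·22/31 = 1/8 ✓
b·Ac²: 675/616·77/675 + (-31/48)·2/31 = 1/12 ✓
b·A²c: (-31/48)·(-2/31) = 1/24 ✓; 4 stages ⇒ order 4.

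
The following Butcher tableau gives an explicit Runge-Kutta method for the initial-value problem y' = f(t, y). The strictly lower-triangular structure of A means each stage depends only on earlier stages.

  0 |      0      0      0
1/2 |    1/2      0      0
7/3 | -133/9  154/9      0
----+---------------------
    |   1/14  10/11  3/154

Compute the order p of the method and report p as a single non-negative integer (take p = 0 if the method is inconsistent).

3

b = (1/14, 10/11, 3/154)
c = (0, 1/2, 7/3)
Ac = (0, 0, 77/9)
Σ b_i: 1/14·1 + 10/11·1 + 3/154·1 = 1 ✓
b·c: 10/11·1/2 + 3/154·7/3 = 1/2 ✓
b·c²: 10/11·1/4 + 3/154·49/9 = 1/3 ✓
b·Ac: 3/154·77/9 = 1/6 ✓; 3 stages ⇒ order 3.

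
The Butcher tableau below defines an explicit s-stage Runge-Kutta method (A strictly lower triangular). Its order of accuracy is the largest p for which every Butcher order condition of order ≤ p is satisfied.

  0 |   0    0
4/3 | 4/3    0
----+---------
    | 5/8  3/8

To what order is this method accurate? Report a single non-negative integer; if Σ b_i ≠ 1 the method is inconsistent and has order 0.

b = (5/8, 3/8)
c = (0, 4/3)
Σ b_i: 5/8·1 + 3/8·1 = 1 ✓
b·c: 3/8·4/3 = 1/2 ✓; 2 stages ⇒ order 2.

2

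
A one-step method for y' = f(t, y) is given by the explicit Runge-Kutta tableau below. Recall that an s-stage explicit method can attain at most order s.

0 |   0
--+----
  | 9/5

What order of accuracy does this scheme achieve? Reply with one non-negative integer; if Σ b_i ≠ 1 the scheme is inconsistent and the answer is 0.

0

b = (9/5)
c = (0)
Σ b_i: 9/5·1 = 9/5 ≠ 1 ⇒ order 0.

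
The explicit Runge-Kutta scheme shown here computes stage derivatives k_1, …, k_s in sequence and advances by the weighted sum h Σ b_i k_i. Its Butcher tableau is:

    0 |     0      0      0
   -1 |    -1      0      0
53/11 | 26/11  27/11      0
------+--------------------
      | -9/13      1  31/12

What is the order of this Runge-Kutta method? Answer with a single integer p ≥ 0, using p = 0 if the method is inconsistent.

0

b = (-9/13, 1, 31/12)
c = (0, -1, 53/11)
Ac = (0, 0, -27/11)
Σ b_i: (-9/13)·1 + 1·1 + 31/12·1 = 451/156 ≠ 1 ⇒ order 0.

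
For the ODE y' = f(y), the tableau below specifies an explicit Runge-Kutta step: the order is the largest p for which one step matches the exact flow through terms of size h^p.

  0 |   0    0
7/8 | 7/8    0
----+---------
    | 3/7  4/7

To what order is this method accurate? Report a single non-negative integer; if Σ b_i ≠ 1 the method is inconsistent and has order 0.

b = (3/7, 4/7)
c = (0, 7/8)
Σ b_i: 3/7·1 + 4/7·1 = 1 ✓
b·c: 4/7·7/8 = 1/2 ✓; 2 stages ⇒ order 2.

2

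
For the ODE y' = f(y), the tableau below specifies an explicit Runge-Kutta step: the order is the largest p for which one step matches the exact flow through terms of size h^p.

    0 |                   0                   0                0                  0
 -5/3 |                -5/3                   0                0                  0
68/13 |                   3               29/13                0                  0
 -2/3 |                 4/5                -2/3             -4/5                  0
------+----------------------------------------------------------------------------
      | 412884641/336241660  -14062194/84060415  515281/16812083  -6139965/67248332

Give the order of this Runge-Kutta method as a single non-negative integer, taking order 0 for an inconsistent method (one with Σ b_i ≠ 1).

b = (412884641/336241660, -14062194/84060415, 515281/16812083, -6139965/67248332)
c = (0, -5/3, 68/13, -2/3)
Ac = (0, 0, -145/39, -1798/585)
Σ b_i: 412884641/336241660·1 + (-14062194/84060415)·1 + 515281/16812083·1 + (-6139965/67248332)·1 = 1 ✓
b·c: (-14062194/84060415)·(-5/3) + 515281/16812083·68/13 + (-6139965/67248332)·(-2/3) = 1/2 ✓
b·c²: (-14062194/84060415)·25/9 + 515281/16812083·4624/169 + (-6139965/67248332)·4/9 = 1/3 ✓
b·Ac: 515281/16812083·(-145/39) + (-6139965/67248332)·(-1798/585) = 1/6 ✓
b·c³: (-14062194/84060415)·(-125/27) + 515281/16812083·314432/2197 + (-6139965/67248332)·(-8/27) = 10204945892/1967013711 ≠ 1/4 ⇒ order 3.
b·(c∘Ac): 515281/16812083·(-9860/507) + (-6139965/67248332)·3596/1755 = -4086077/5217543 ≠ 1/8
b·Ac²: 515281/16812083·725/117 + (-6139965/67248332)·(-541642/22815) = 9274498277/3934027422 ≠ 1/12
b·A²c: (-6139965/67248332)·116/39 = -157435/579727 ≠ 1/24

3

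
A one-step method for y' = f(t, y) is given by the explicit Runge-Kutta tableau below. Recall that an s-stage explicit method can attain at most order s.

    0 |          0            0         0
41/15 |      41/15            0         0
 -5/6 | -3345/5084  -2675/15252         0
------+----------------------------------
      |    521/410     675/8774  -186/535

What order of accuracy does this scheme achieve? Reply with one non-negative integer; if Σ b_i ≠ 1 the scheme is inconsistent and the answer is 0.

b = (521/410, 675/8774, -186/535)
c = (0, 41/15, -5/6)
Ac = (0, 0, -535/1116)
Σ b_i: 521/410·1 + 675/8774·1 + (-186/535)·1 = 1 ✓
b·c: 675/8774·41/15 + (-186/535)·(-5/6) = 1/2 ✓
b·c²: 675/8774·1681/225 + (-186/535)·25/36 = 1/3 ✓
b·Ac: (-186/535)·(-535/1116) = 1/6 ✓; 3 stages ⇒ order 3.

3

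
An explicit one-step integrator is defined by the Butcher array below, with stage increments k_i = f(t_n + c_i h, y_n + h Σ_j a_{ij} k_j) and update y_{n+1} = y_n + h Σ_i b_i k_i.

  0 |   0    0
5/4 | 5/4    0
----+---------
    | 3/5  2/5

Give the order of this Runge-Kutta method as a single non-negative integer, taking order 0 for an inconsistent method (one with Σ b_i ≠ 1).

2

b = (3/5, 2/5)
c = (0, 5/4)
Σ b_i: 3/5·1 + 2/5·1 = 1 ✓
b·c: 2/5·5/4 = 1/2 ✓; 2 stages ⇒ order 2.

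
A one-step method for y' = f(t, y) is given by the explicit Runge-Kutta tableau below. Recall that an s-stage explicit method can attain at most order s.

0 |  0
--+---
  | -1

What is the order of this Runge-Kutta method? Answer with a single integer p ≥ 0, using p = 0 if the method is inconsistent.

0

b = (-1)
c = (0)
Σ b_i: (-1)·1 = -1 ≠ 1 ⇒ order 0.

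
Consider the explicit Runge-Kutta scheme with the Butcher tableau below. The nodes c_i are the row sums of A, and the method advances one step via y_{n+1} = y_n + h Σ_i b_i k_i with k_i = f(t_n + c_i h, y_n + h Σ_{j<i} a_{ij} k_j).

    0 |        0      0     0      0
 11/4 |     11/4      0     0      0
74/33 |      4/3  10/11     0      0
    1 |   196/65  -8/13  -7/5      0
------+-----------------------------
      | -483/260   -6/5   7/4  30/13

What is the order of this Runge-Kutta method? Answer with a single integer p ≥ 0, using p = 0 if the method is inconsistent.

b = (-483/260, -6/5, 7/4, 30/13)
c = (0, 11/4, 74/33, 1)
Ac = (0, 0, 5/2, -10364/2145)
Σ b_i: (-483/260)·1 + (-6/5)·1 + 7/4·1 + 30/13·1 = 1 ✓
b·c: (-6/5)·11/4 + 7/4·74/33 + 30/13·1 = 6289/2145 ≠ 1/2 ⇒ order 1.

1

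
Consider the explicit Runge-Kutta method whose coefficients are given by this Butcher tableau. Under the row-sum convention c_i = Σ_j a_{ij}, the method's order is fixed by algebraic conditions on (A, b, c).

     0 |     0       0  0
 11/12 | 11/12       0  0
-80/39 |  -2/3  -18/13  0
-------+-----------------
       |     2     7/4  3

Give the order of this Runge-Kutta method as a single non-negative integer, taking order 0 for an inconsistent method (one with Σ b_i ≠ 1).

b = (2, 7/4, 3)
c = (0, 11/12, -80/39)
Ac = (0, 0, -33/26)
Σ b_i: 2·1 + 7/4·1 + 3·1 = 27/4 ≠ 1 ⇒ order 0.

0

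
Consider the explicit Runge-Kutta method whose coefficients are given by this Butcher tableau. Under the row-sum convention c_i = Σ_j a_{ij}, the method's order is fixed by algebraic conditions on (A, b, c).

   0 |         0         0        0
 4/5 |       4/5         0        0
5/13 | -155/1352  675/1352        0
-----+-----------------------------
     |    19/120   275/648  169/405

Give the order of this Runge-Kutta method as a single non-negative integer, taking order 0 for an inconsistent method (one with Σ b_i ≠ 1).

b = (19/120, 275/648, 169/405)
c = (0, 4/5, 5/13)
Ac = (0, 0, 135/338)
Σ b_i: 19/120·1 + 275/648·1 + 169/405·1 = 1 ✓
b·c: 275/648·4/5 + 169/405·5/13 = 1/2 ✓
b·c²: 275/648·16/25 + 169/405·25/169 = 1/3 ✓
b·Ac: 169/405·135/338 = 1/6 ✓; 3 stages ⇒ order 3.

3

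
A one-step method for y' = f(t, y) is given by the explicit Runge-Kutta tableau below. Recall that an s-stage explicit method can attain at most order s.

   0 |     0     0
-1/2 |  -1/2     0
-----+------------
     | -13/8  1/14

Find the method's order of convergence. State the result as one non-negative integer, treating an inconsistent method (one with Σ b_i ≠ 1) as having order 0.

b = (-13/8, 1/14)
c = (0, -1/2)
Σ b_i: (-13/8)·1 + 1/14·1 = -87/56 ≠ 1 ⇒ order 0.

0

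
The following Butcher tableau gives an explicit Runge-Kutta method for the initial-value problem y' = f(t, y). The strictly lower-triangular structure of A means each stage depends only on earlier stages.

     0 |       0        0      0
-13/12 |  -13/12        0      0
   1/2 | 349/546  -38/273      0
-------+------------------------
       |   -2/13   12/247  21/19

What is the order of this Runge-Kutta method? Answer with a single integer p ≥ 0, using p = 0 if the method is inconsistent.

b = (-2/13, 12/247, 21/19)
c = (0, -13/12, 1/2)
Ac = (0, 0, 19/126)
Σ b_i: (-2/13)·1 + 12/247·1 + 21/19·1 = 1 ✓
b·c: 12/247·(-13/12) + 21/19·1/2 = 1/2 ✓
b·c²: 12/247·169/144 + 21/19·1/4 = 1/3 ✓
b·Ac: 21/19·19/126 = 1/6 ✓; 3 stages ⇒ order 3.

3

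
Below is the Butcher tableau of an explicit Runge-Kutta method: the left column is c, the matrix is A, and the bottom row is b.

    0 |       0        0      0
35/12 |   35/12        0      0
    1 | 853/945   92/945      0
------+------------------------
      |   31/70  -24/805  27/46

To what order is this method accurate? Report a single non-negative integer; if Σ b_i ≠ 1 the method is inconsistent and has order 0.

b = (31/70, -24/805, 27/46)
c = (0, 35/12, 1)
Ac = (0, 0, 23/81)
Σ b_i: 31/70·1 + (-24/805)·1 + 27/46·1 = 1 ✓
b·c: (-24/805)·35/12 + 27/46·1 = 1/2 ✓
b·c²: (-24/805)·1225/144 + 27/46·1 = 1/3 ✓
b·Ac: 27/46·23/81 = 1/6 ✓; 3 stages ⇒ order 3.

3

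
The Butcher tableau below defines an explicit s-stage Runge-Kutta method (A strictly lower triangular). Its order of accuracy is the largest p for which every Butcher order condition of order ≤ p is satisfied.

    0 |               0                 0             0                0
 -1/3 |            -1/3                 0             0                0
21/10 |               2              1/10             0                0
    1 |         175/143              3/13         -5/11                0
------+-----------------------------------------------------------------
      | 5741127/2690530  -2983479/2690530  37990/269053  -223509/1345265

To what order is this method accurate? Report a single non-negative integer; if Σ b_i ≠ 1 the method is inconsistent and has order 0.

3

b = (5741127/2690530, -2983479/2690530, 37990/269053, -223509/1345265)
c = (0, -1/3, 21/10, 1)
Ac = (0, 0, -1/30, -295/286)
Σ b_i: 5741127/2690530·1 + (-2983479/2690530)·1 + 37990/269053·1 + (-223509/1345265)·1 = 1 ✓
b·c: (-2983479/2690530)·(-1/3) + 37990/269053·21/10 + (-223509/1345265)·1 = 1/2 ✓
b·c²: (-2983479/2690530)·1/9 + 37990/269053·441/100 + (-223509/1345265)·1 = 1/3 ✓
b·Ac: 37990/269053·(-1/30) + (-223509/1345265)·(-295/286) = 1/6 ✓
b·c³: (-2983479/2690530)·(-1/27) + 37990/269053·9261/1000 + (-223509/1345265)·1 = 286356161/242147700 ≠ 1/4 ⇒ order 3.
b·(c∘Ac): 37990/269053·(-7/100) + (-223509/1345265)·(-295/286) = 217246/1345265 ≠ 1/8
b·Ac²: 37990/269053·1/90 + (-223509/1345265)·(-16979/8580) = 79994431/242147700 ≠ 1/12
b·A²c: (-223509/1345265)·1/66 = -6773/2690530 ≠ 1/24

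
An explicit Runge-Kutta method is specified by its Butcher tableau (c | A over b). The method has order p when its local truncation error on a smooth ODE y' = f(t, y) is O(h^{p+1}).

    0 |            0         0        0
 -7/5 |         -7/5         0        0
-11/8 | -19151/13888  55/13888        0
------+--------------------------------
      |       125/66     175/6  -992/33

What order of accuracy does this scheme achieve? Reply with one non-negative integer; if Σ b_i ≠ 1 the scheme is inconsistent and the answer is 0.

3

b = (125/66, 175/6, -992/33)
c = (0, -7/5, -11/8)
Ac = (0, 0, -11/1984)
Σ b_i: 125/66·1 + 175/6·1 + (-992/33)·1 = 1 ✓
b·c: 175/6·(-7/5) + (-992/33)·(-11/8) = 1/2 ✓
b·c²: 175/6·49/25 + (-992/33)·121/64 = 1/3 ✓
b·Ac: (-992/33)·(-11/1984) = 1/6 ✓; 3 stages ⇒ order 3.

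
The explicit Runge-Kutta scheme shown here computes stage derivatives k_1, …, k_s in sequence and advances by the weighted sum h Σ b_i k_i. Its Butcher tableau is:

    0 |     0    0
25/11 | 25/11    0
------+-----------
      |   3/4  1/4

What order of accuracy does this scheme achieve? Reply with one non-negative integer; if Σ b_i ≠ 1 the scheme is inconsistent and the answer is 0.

b = (3/4, 1/4)
c = (0, 25/11)
Σ b_i: 3/4·1 + 1/4·1 = 1 ✓
b·c: 1/4·25/11 = 25/44 ≠ 1/2 ⇒ order 1.

1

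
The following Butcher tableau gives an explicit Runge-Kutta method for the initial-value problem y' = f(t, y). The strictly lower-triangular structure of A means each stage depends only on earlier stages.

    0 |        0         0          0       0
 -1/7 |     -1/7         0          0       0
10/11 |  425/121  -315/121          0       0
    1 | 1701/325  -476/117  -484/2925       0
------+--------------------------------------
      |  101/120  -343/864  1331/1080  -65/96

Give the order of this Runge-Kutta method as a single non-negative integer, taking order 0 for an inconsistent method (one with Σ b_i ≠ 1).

b = (101/120, -343/864, 1331/1080, -65/96)
c = (0, -1/7, 10/11, 1)
Ac = (0, 0, 45/121, 28/65)
Σ b_i: 101/120·1 + (-343/864)·1 + 1331/1080·1 + (-65/96)·1 = 1 ✓
b·c: (-343/864)·(-1/7) + 1331/1080·10/11 + (-65/96)·1 = 1/2 ✓
b·c²: (-343/864)·1/49 + 1331/1080·100/121 + (-65/96)·1 = 1/3 ✓
b·Ac: 1331/1080·45/121 + (-65/96)·28/65 = 1/6 ✓
b·c³: (-343/864)·(-1/343) + 1331/1080·1000/1331 + (-65/96)·1 = 1/4 ✓
b·(c∘Ac): 1331/1080·450/1331 + (-65/96)·28/65 = 1/8 ✓
b·Ac²: 1331/1080·(-45/847) + (-65/96)·(-20/91) = 1/12 ✓
b·A²c: (-65/96)·(-4/65) = 1/24 ✓; 4 stages ⇒ order 4.

4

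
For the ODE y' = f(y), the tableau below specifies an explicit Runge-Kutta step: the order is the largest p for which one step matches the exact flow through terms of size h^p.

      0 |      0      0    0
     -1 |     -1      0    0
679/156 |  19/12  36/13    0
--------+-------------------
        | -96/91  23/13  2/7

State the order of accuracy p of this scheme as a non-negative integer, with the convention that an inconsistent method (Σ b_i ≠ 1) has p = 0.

1

b = (-96/91, 23/13, 2/7)
c = (0, -1, 679/156)
Ac = (0, 0, -36/13)
Σ b_i: (-96/91)·1 + 23/13·1 + 2/7·1 = 1 ✓
b·c: 23/13·(-1) + 2/7·679/156 = -41/78 ≠ 1/2 ⇒ order 1.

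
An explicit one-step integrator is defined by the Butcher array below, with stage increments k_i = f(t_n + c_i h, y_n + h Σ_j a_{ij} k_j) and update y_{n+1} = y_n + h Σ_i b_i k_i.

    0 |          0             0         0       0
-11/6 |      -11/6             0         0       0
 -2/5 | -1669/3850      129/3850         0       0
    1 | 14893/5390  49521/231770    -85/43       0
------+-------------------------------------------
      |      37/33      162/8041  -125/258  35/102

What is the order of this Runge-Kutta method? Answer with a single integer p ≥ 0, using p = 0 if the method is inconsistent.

4

b = (37/33, 162/8041, -125/258, 35/102)
c = (0, -11/6, -2/5, 1)
Ac = (0, 0, -43/700, 391/980)
Σ b_i: 37/33·1 + 162/8041·1 + (-125/258)·1 + 35/102·1 = 1 ✓
b·c: 162/8041·(-11/6) + (-125/258)·(-2/5) + 35/102·1 = 1/2 ✓
b·c²: 162/8041·121/36 + (-125/258)·4/25 + 35/102·1 = 1/3 ✓
b·Ac: (-125/258)·(-43/700) + 35/102·391/980 = 1/6 ✓
b·c³: 162/8041·(-1331/216) + (-125/258)·(-8/125) + 35/102·1 = 1/4 ✓
b·(c∘Ac): (-125/258)·43/1750 + 35/102·391/980 = 1/8 ✓
b·Ac²: (-125/258)·473/4200 + 35/102·2363/5880 = 1/12 ✓
b·A²c: 35/102·17/140 = 1/24 ✓; 4 stages ⇒ order 4.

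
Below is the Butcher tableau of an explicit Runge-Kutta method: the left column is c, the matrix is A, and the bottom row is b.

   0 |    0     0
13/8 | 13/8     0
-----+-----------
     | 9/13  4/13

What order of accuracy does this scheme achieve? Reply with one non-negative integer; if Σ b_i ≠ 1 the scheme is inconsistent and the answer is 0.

b = (9/13, 4/13)
c = (0, 13/8)
Σ b_i: 9/13·1 + 4/13·1 = 1 ✓
b·c: 4/13·13/8 = 1/2 ✓; 2 stages ⇒ order 2.

2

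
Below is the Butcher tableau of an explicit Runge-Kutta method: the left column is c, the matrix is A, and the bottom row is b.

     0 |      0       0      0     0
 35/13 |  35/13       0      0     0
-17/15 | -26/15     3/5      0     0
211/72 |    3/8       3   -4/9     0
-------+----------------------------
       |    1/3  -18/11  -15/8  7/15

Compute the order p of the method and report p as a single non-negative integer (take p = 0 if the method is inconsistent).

0

b = (1/3, -18/11, -15/8, 7/15)
c = (0, 35/13, -17/15, 211/72)
Ac = (0, 0, 21/13, 15059/1755)
Σ b_i: 1/3·1 + (-18/11)·1 + (-15/8)·1 + 7/15·1 = -1193/440 ≠ 1 ⇒ order 0.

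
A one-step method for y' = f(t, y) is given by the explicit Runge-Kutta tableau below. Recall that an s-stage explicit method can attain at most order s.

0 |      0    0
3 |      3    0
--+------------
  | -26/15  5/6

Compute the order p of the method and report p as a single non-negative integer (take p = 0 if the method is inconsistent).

0

b = (-26/15, 5/6)
c = (0, 3)
Σ b_i: (-26/15)·1 + 5/6·1 = -9/10 ≠ 1 ⇒ order 0.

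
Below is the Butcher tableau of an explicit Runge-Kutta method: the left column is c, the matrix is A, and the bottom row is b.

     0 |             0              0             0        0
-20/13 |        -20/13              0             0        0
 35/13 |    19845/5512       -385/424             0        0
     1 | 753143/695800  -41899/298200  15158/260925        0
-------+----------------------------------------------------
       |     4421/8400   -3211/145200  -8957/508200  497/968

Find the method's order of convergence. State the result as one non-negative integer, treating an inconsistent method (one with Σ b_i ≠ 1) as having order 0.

4

b = (4421/8400, -3211/145200, -8957/508200, 497/968)
c = (0, -20/13, 35/13, 1)
Ac = (0, 0, 1925/1378, 1111/2982)
Σ b_i: 4421/8400·1 + (-3211/145200)·1 + (-8957/508200)·1 + 497/968·1 = 1 ✓
b·c: (-3211/145200)·(-20/13) + (-8957/508200)·35/13 + 497/968·1 = 1/2 ✓
b·c²: (-3211/145200)·400/169 + (-8957/508200)·1225/169 + 497/968·1 = 1/3 ✓
b·Ac: (-8957/508200)·1925/1378 + 497/968·1111/2982 = 1/6 ✓
b·c³: (-3211/145200)·(-8000/2197) + (-8957/508200)·42875/2197 + 497/968·1 = 1/4 ✓
b·(c∘Ac): (-8957/508200)·67375/17914 + 497/968·1111/2982 = 1/8 ✓
b·Ac²: (-8957/508200)·(-19250/8957) + 497/968·44/497 = 1/12 ✓
b·A²c: 497/968·121/1491 = 1/24 ✓; 4 stages ⇒ order 4.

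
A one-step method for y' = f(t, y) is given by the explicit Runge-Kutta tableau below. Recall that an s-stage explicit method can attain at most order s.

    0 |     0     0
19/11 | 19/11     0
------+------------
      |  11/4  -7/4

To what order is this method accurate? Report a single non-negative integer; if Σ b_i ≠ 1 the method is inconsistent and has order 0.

1

b = (11/4, -7/4)
c = (0, 19/11)
Σ b_i: 11/4·1 + (-7/4)·1 = 1 ✓
b·c: (-7/4)·19/11 = -133/44 ≠ 1/2 ⇒ order 1.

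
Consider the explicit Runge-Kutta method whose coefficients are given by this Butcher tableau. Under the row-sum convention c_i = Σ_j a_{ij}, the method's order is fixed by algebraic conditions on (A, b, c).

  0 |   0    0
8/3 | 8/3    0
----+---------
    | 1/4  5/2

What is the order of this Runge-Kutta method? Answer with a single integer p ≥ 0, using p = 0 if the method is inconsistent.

0

b = (1/4, 5/2)
c = (0, 8/3)
Σ b_i: 1/4·1 + 5/2·1 = 11/4 ≠ 1 ⇒ order 0.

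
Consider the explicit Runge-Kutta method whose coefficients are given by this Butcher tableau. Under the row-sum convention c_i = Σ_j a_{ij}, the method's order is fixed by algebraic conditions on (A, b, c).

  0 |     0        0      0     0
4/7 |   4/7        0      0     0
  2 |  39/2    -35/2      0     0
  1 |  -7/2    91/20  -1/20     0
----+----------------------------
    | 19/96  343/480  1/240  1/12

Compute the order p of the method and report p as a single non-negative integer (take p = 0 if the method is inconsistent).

b = (19/96, 343/480, 1/240, 1/12)
c = (0, 4/7, 2, 1)
Ac = (0, 0, -10, 5/2)
Σ b_i: 19/96·1 + 343/480·1 + 1/240·1 + 1/12·1 = 1 ✓
b·c: 343/480·4/7 + 1/240·2 + 1/12·1 = 1/2 ✓
b·c²: 343/480·16/49 + 1/240·4 + 1/12·1 = 1/3 ✓
b·Ac: 1/240·(-10) + 1/12·5/2 = 1/6 ✓
b·c³: 343/480·64/343 + 1/240·8 + 1/12·1 = 1/4 ✓
b·(c∘Ac): 1/240·(-20) + 1/12·5/2 = 1/8 ✓
b·Ac²: 1/240·(-40/7) + 1/12·9/7 = 1/12 ✓
b·A²c: 1/12·1/2 = 1/24 ✓; 4 stages ⇒ order 4.

4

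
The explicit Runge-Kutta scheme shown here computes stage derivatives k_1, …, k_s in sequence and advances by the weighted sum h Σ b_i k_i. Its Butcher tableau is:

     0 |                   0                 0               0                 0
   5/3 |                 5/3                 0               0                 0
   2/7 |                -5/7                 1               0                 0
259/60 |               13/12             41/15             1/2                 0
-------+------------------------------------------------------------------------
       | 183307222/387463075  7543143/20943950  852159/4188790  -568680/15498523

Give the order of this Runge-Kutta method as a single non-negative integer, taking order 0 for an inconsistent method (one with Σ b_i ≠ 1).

b = (183307222/387463075, 7543143/20943950, 852159/4188790, -568680/15498523)
c = (0, 5/3, 2/7, 259/60)
Ac = (0, 0, 5/3, 296/63)
Σ b_i: 183307222/387463075·1 + 7543143/20943950·1 + 852159/4188790·1 + (-568680/15498523)·1 = 1 ✓
b·c: 7543143/20943950·5/3 + 852159/4188790·2/7 + (-568680/15498523)·259/60 = 1/2 ✓
b·c²: 7543143/20943950·25/9 + 852159/4188790·4/49 + (-568680/15498523)·67081/3600 = 1/3 ✓
b·Ac: 852159/4188790·5/3 + (-568680/15498523)·296/63 = 1/6 ✓
b·c³: 7543143/20943950·125/27 + 852159/4188790·8/343 + (-568680/15498523)·17373979/216000 = -6751569551/5277875400 ≠ 1/4 ⇒ order 3.
b·(c∘Ac): 852159/4188790·10/21 + (-568680/15498523)·2738/135 = -2440277/3769911 ≠ 1/8
b·Ac²: 852159/4188790·25/9 + (-568680/15498523)·10099/1323 = 556584065/1952813898 ≠ 1/12
b·A²c: (-568680/15498523)·5/6 = -473900/15498523 ≠ 1/24

3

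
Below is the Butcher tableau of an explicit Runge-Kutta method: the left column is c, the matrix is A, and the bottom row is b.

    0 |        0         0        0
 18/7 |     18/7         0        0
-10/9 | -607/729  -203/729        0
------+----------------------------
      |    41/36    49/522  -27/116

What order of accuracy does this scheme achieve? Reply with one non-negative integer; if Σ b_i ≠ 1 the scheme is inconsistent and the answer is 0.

3

b = (41/36, 49/522, -27/116)
c = (0, 18/7, -10/9)
Ac = (0, 0, -58/81)
Σ b_i: 41/36·1 + 49/522·1 + (-27/116)·1 = 1 ✓
b·c: 49/522·18/7 + (-27/116)·(-10/9) = 1/2 ✓
b·c²: 49/522·324/49 + (-27/116)·100/81 = 1/3 ✓
b·Ac: (-27/116)·(-58/81) = 1/6 ✓; 3 stages ⇒ order 3.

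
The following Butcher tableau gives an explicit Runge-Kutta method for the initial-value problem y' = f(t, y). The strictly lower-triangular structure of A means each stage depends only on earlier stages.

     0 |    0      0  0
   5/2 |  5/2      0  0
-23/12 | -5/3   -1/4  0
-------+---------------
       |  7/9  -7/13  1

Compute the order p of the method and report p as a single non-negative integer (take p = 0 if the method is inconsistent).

b = (7/9, -7/13, 1)
c = (0, 5/2, -23/12)
Ac = (0, 0, -5/8)
Σ b_i: 7/9·1 + (-7/13)·1 + 1·1 = 145/117 ≠ 1 ⇒ order 0.

0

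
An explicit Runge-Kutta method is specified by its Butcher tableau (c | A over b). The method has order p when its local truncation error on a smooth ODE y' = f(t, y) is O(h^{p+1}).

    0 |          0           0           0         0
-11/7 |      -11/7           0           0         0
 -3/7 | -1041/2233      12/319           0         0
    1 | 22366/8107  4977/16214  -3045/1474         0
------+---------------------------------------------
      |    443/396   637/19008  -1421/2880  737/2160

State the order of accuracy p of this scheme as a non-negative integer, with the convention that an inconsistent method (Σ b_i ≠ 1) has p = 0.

4

b = (443/396, 637/19008, -1421/2880, 737/2160)
c = (0, -11/7, -3/7, 1)
Ac = (0, 0, -12/203, 27/67)
Σ b_i: 443/396·1 + 637/19008·1 + (-1421/2880)·1 + 737/2160·1 = 1 ✓
b·c: 637/19008·(-11/7) + (-1421/2880)·(-3/7) + 737/2160·1 = 1/2 ✓
b·c²: 637/19008·121/49 + (-1421/2880)·9/49 + 737/2160·1 = 1/3 ✓
b·Ac: (-1421/2880)·(-12/203) + 737/2160·27/67 = 1/6 ✓
b·c³: 637/19008·(-1331/343) + (-1421/2880)·(-27/343) + 737/2160·1 = 1/4 ✓
b·(c∘Ac): (-1421/2880)·36/1421 + 737/2160·27/67 = 1/8 ✓
b·Ac²: (-1421/2880)·132/1421 + 737/2160·279/737 = 1/12 ✓
b·A²c: 737/2160·90/737 = 1/24 ✓; 4 stages ⇒ order 4.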